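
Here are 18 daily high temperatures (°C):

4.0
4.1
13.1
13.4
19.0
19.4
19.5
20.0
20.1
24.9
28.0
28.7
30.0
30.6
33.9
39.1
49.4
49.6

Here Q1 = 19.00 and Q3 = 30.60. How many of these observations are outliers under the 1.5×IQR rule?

IQR = 11.60; fences at 19.00 − 17.40 = 1.60 and 30.60 + 17.40 = 48.00.
Outside the cutoffs: 49.4, 49.6.

2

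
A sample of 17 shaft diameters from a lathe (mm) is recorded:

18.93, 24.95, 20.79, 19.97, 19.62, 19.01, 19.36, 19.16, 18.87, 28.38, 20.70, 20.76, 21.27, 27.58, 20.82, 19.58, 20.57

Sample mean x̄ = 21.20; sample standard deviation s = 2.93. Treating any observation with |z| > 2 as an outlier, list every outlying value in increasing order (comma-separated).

27.58, 28.38

Cutoffs at x̄ ± 2s: 21.20 ± 2·2.93 = [15.34, 27.06].
27.58: z = 2.18, |z| > 2 → outlier.
28.38: z = 2.45, |z| > 2 → outlier.
Every other value lies within [15.34, 27.06].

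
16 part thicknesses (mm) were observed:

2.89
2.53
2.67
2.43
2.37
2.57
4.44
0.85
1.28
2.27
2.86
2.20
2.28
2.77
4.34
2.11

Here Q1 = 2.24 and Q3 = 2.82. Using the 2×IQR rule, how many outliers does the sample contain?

IQR = 0.58; fences at 2.24 − 1.16 = 1.08 and 2.82 + 1.16 = 3.98.
Outside the cutoffs: 0.85, 4.34, 4.44.

3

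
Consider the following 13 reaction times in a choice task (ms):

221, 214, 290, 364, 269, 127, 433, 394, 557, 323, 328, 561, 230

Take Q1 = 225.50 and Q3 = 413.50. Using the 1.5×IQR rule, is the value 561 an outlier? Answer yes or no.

IQR = Q3 − Q1 = 413.50 − 225.50 = 188.00.
Lower fence = Q1 − 1.5·IQR = 225.50 − 282.00 = -56.50.
Upper fence = Q3 + 1.5·IQR = 413.50 + 282.00 = 695.50.
561 lies within [-56.50, 695.50].

no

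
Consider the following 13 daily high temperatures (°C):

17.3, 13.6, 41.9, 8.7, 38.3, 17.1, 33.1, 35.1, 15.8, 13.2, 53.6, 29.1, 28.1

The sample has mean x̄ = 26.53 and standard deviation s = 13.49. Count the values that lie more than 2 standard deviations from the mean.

Cutoffs: x̄ ± 2s = [-0.45, 53.51].
Outside the cutoffs: 53.6.

1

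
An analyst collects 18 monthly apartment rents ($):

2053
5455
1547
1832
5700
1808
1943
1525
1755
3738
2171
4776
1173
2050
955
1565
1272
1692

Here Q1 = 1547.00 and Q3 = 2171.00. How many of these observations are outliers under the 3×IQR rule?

IQR = 624.00; fences at 1547.00 − 1872.00 = -325.00 and 2171.00 + 1872.00 = 4043.00.
Outside the cutoffs: 4776, 5455, 5700.

3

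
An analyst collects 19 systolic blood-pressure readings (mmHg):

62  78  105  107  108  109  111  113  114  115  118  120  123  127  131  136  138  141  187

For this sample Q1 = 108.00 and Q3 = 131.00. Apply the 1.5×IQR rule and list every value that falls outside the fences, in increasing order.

62, 187

IQR = Q3 − Q1 = 131.00 − 108.00 = 23.00.
Lower fence = Q1 − 1.5·IQR = 108.00 − 34.50 = 73.50.
Upper fence = Q3 + 1.5·IQR = 131.00 + 34.50 = 165.50.
62 < 73.50 → outlier.
187 > 165.50 → outlier.
All remaining values lie within [73.50, 165.50].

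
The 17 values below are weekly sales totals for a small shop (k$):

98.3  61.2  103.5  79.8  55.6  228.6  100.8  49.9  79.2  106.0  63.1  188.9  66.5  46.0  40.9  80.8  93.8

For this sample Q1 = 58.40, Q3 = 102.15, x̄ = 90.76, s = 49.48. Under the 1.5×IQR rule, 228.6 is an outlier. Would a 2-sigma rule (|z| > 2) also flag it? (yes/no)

yes

z = (228.6 − 90.76) / 49.48 = 2.79.
|z| = 2.79 > 2.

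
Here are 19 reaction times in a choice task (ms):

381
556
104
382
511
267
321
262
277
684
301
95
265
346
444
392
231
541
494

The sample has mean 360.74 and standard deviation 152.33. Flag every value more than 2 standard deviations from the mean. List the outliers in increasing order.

684

Cutoffs at x̄ ± 2s: 360.74 ± 2·152.33 = [56.08, 665.40].
684: z = 2.12, |z| > 2 → outlier.
Every other value lies within [56.08, 665.40].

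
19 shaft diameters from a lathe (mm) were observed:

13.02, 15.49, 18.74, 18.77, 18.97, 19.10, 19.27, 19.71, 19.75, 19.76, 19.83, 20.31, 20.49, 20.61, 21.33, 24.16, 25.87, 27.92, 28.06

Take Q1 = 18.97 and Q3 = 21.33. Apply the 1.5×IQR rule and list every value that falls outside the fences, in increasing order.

IQR = Q3 − Q1 = 21.33 − 18.97 = 2.36.
Lower fence = Q1 − 1.5·IQR = 18.97 − 3.54 = 15.43.
Upper fence = Q3 + 1.5·IQR = 21.33 + 3.54 = 24.87.
13.02 < 15.43 → outlier.
25.87 > 24.87 → outlier.
27.92 > 24.87 → outlier.
28.06 > 24.87 → outlier.
All remaining values lie within [15.43, 24.87].

13.02, 25.87, 27.92, 28.06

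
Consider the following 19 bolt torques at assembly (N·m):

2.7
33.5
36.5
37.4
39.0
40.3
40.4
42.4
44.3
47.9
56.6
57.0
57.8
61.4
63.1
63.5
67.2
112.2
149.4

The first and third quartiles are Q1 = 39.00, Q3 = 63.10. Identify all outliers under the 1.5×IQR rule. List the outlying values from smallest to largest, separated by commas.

IQR = Q3 − Q1 = 63.10 − 39.00 = 24.10.
Lower fence = Q1 − 1.5·IQR = 39.00 − 36.15 = 2.85.
Upper fence = Q3 + 1.5·IQR = 63.10 + 36.15 = 99.25.
2.7 < 2.85 → outlier.
112.2 > 99.25 → outlier.
149.4 > 99.25 → outlier.
All remaining values lie within [2.85, 99.25].

2.7, 112.2, 149.4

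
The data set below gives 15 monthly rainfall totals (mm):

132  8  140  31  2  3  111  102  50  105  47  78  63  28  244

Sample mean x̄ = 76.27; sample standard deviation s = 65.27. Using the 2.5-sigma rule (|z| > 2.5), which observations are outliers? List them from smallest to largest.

Cutoffs at x̄ ± 2.5s: 76.27 ± 2.5·65.27 = [-86.905, 239.445].
244: z = 2.57, |z| > 2.5 → outlier.
Every other value lies within [-86.905, 239.445].

244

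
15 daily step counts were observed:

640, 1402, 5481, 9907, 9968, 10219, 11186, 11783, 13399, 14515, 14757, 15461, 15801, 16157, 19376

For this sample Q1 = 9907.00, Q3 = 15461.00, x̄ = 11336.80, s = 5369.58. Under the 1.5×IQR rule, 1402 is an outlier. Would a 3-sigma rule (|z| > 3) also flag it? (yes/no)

z = (1402 − 11336.80) / 5369.58 = -1.85.
|z| = 1.85 ≤ 3.

no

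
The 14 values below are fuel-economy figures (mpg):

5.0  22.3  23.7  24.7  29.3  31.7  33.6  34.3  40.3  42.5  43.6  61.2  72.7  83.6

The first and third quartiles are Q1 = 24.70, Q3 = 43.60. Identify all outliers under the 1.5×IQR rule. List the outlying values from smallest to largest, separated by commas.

IQR = Q3 − Q1 = 43.60 − 24.70 = 18.90.
Lower fence = Q1 − 1.5·IQR = 24.70 − 28.35 = -3.65.
Upper fence = Q3 + 1.5·IQR = 43.60 + 28.35 = 71.95.
72.7 > 71.95 → outlier.
83.6 > 71.95 → outlier.
All remaining values lie within [-3.65, 71.95].

72.7, 83.6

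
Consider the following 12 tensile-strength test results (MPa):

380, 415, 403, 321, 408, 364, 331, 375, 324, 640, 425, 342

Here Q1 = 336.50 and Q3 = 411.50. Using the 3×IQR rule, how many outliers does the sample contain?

1

IQR = 75.00; fences at 336.50 − 225.00 = 111.50 and 411.50 + 225.00 = 636.50.
Outside the cutoffs: 640.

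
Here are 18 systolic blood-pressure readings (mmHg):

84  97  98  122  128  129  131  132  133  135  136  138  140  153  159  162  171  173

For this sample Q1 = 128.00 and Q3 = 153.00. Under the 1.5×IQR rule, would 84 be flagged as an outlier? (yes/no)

IQR = Q3 − Q1 = 153.00 − 128.00 = 25.00.
Lower fence = Q1 − 1.5·IQR = 128.00 − 37.50 = 90.50.
Upper fence = Q3 + 1.5·IQR = 153.00 + 37.50 = 190.50.
84 lies below the lower fence.

yes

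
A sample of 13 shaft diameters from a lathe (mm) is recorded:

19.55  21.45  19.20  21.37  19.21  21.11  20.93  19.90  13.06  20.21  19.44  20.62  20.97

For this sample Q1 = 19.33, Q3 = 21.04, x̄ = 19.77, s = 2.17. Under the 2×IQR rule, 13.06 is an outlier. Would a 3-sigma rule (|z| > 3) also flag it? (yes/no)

z = (13.06 − 19.77) / 2.17 = -3.09.
|z| = 3.09 > 3.

yes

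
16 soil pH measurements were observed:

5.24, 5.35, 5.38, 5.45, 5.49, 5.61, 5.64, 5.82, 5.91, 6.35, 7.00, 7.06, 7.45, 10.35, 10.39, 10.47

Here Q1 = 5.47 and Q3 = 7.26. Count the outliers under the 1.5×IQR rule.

3

IQR = 1.79; fences at 5.47 − 2.685 = 2.785 and 7.26 + 2.685 = 9.945.
Outside the cutoffs: 10.35, 10.39, 10.47.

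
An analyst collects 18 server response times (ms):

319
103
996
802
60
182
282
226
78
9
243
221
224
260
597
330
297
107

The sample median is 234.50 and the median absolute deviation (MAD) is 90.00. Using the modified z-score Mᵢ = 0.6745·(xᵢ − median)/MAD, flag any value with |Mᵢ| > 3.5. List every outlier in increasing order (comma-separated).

|Mᵢ| > 3.5 ⇔ |xᵢ − 234.50| > 3.5·90.00/0.6745 = 467.01.
So outliers lie outside [-232.51, 701.51].
802: M = 4.25 → outlier.
996: M = 5.71 → outlier.

802, 996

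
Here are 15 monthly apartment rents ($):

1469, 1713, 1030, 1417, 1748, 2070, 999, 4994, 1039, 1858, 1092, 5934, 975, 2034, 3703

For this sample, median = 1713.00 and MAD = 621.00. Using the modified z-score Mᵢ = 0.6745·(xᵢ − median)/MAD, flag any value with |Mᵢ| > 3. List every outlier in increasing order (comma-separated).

|Mᵢ| > 3 ⇔ |xᵢ − 1713.00| > 3·621.00/0.6745 = 2762.05.
So outliers lie outside [-1049.05, 4475.05].
4994: M = 3.56 → outlier.
5934: M = 4.58 → outlier.

4994, 5934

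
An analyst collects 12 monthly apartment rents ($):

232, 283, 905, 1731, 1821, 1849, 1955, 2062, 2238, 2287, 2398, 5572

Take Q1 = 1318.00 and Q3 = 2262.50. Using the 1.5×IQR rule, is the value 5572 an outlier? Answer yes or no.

yes

IQR = Q3 − Q1 = 2262.50 − 1318.00 = 944.50.
Lower fence = Q1 − 1.5·IQR = 1318.00 − 1416.75 = -98.75.
Upper fence = Q3 + 1.5·IQR = 2262.50 + 1416.75 = 3679.25.
5572 lies above the upper fence.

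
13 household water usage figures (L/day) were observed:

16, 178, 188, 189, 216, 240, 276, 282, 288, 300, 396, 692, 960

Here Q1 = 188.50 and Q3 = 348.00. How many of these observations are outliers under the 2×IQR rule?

IQR = 159.50; fences at 188.50 − 319.00 = -130.50 and 348.00 + 319.00 = 667.00.
Outside the cutoffs: 692, 960.

2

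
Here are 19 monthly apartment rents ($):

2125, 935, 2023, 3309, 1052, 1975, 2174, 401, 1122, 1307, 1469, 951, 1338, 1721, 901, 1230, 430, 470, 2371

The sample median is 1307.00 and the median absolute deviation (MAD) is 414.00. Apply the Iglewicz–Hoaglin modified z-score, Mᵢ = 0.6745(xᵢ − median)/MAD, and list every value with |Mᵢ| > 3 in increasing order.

|Mᵢ| > 3 ⇔ |xᵢ − 1307.00| > 3·414.00/0.6745 = 1841.36.
So outliers lie outside [-534.36, 3148.36].
3309: M = 3.26 → outlier.

3309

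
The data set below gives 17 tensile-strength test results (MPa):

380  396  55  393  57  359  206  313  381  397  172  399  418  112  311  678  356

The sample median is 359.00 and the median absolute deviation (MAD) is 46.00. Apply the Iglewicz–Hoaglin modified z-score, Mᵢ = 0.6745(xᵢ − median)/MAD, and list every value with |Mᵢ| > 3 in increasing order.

|Mᵢ| > 3 ⇔ |xᵢ − 359.00| > 3·46.00/0.6745 = 204.60.
So outliers lie outside [154.40, 563.60].
55: M = -4.46 → outlier.
57: M = -4.43 → outlier.
112: M = -3.62 → outlier.
678: M = 4.68 → outlier.

55, 57, 112, 678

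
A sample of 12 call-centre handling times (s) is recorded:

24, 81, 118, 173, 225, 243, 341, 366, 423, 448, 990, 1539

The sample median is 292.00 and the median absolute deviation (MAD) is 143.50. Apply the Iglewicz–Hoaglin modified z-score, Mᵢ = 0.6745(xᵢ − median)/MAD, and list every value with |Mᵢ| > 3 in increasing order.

|Mᵢ| > 3 ⇔ |xᵢ − 292.00| > 3·143.50/0.6745 = 638.25.
So outliers lie outside [-346.25, 930.25].
990: M = 3.28 → outlier.
1539: M = 5.86 → outlier.

990, 1539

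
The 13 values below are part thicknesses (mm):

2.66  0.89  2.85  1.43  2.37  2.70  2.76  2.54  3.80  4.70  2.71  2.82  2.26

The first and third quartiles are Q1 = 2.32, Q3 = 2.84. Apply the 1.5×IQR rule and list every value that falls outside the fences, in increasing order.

0.89, 1.43, 3.80, 4.70

IQR = Q3 − Q1 = 2.84 − 2.32 = 0.52.
Lower fence = Q1 − 1.5·IQR = 2.32 − 0.78 = 1.54.
Upper fence = Q3 + 1.5·IQR = 2.84 + 0.78 = 3.62.
0.89 < 1.54 → outlier.
1.43 < 1.54 → outlier.
3.80 > 3.62 → outlier.
4.70 > 3.62 → outlier.
All remaining values lie within [1.54, 3.62].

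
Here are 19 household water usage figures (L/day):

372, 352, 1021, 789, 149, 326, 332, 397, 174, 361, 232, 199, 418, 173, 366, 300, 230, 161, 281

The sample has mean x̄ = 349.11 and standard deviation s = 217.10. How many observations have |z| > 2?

Cutoffs: x̄ ± 2s = [-85.09, 783.31].
Outside the cutoffs: 789, 1021.

2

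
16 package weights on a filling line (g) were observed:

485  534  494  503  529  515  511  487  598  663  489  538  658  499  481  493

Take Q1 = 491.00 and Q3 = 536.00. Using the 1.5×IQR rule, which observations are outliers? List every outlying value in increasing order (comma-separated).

658, 663

IQR = Q3 − Q1 = 536.00 − 491.00 = 45.00.
Lower fence = Q1 − 1.5·IQR = 491.00 − 67.50 = 423.50.
Upper fence = Q3 + 1.5·IQR = 536.00 + 67.50 = 603.50.
658 > 603.50 → outlier.
663 > 603.50 → outlier.
All remaining values lie within [423.50, 603.50].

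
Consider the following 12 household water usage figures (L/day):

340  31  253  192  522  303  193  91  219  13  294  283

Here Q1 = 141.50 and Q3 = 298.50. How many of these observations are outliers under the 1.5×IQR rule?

0

IQR = 157.00; fences at 141.50 − 235.50 = -94.00 and 298.50 + 235.50 = 534.00.
Every value lies within the cutoffs.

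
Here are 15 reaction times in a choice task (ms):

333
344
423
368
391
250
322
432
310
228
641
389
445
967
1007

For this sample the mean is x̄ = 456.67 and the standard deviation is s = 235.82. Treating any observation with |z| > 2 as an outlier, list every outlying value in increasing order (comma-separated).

967, 1007

Cutoffs at x̄ ± 2s: 456.67 ± 2·235.82 = [-14.97, 928.31].
967: z = 2.16, |z| > 2 → outlier.
1007: z = 2.33, |z| > 2 → outlier.
Every other value lies within [-14.97, 928.31].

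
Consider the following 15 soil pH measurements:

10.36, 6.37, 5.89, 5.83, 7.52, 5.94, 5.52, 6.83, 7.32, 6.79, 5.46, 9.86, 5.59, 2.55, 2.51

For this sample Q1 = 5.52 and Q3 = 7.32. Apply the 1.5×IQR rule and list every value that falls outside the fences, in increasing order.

2.51, 2.55, 10.36

IQR = Q3 − Q1 = 7.32 − 5.52 = 1.80.
Lower fence = Q1 − 1.5·IQR = 5.52 − 2.70 = 2.82.
Upper fence = Q3 + 1.5·IQR = 7.32 + 2.70 = 10.02.
2.51 < 2.82 → outlier.
2.55 < 2.82 → outlier.
10.36 > 10.02 → outlier.
All remaining values lie within [2.82, 10.02].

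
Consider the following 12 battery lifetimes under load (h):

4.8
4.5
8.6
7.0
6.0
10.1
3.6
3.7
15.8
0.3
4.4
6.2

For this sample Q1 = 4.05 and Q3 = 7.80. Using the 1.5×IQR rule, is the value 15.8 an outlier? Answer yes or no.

IQR = Q3 − Q1 = 7.80 − 4.05 = 3.75.
Lower fence = Q1 − 1.5·IQR = 4.05 − 5.625 = -1.575.
Upper fence = Q3 + 1.5·IQR = 7.80 + 5.625 = 13.425.
15.8 lies above the upper fence.

yes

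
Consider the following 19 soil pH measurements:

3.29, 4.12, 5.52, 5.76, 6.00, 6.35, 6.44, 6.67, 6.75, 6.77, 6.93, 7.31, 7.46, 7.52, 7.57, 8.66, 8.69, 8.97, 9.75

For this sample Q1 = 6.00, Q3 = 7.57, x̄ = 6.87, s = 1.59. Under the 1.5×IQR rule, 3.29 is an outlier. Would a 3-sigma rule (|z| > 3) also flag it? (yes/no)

z = (3.29 − 6.87) / 1.59 = -2.25.
|z| = 2.25 ≤ 3.

no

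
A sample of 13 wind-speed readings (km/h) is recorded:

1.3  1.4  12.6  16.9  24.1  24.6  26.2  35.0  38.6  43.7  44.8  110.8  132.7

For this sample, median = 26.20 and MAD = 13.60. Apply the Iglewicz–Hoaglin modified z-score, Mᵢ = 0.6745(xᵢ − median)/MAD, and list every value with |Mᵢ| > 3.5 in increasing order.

|Mᵢ| > 3.5 ⇔ |xᵢ − 26.20| > 3.5·13.60/0.6745 = 70.57.
So outliers lie outside [-44.37, 96.77].
110.8: M = 4.20 → outlier.
132.7: M = 5.28 → outlier.

110.8, 132.7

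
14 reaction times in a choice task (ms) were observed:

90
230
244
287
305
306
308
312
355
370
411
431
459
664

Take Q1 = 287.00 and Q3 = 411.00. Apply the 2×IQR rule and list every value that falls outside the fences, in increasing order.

664

IQR = Q3 − Q1 = 411.00 − 287.00 = 124.00.
Lower fence = Q1 − 2·IQR = 287.00 − 248.00 = 39.00.
Upper fence = Q3 + 2·IQR = 411.00 + 248.00 = 659.00.
664 > 659.00 → outlier.
All remaining values lie within [39.00, 659.00].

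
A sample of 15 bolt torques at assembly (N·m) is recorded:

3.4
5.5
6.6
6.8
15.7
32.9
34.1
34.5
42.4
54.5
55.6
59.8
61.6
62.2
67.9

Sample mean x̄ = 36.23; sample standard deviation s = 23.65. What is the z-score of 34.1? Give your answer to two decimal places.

z = (34.1 − 36.23) / 23.65 = -0.09.

-0.09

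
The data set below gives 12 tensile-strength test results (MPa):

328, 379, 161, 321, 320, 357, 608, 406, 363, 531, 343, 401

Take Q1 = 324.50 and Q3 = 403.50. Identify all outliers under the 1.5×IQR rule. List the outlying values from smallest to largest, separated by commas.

IQR = Q3 − Q1 = 403.50 − 324.50 = 79.00.
Lower fence = Q1 − 1.5·IQR = 324.50 − 118.50 = 206.00.
Upper fence = Q3 + 1.5·IQR = 403.50 + 118.50 = 522.00.
161 < 206.00 → outlier.
531 > 522.00 → outlier.
608 > 522.00 → outlier.
All remaining values lie within [206.00, 522.00].

161, 531, 608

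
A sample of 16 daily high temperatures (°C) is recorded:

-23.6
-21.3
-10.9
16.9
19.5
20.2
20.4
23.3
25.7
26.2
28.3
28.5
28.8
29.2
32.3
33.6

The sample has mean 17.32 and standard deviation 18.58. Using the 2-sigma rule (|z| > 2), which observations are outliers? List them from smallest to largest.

-23.6, -21.3

Cutoffs at x̄ ± 2s: 17.32 ± 2·18.58 = [-19.84, 54.48].
-23.6: z = -2.20, |z| > 2 → outlier.
-21.3: z = -2.08, |z| > 2 → outlier.
Every other value lies within [-19.84, 54.48].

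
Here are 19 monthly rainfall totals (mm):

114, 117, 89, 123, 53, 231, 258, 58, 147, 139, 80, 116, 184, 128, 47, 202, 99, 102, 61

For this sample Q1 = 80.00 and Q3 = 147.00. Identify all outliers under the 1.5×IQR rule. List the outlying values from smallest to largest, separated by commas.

258

IQR = Q3 − Q1 = 147.00 − 80.00 = 67.00.
Lower fence = Q1 − 1.5·IQR = 80.00 − 100.50 = -20.50.
Upper fence = Q3 + 1.5·IQR = 147.00 + 100.50 = 247.50.
258 > 247.50 → outlier.
All remaining values lie within [-20.50, 247.50].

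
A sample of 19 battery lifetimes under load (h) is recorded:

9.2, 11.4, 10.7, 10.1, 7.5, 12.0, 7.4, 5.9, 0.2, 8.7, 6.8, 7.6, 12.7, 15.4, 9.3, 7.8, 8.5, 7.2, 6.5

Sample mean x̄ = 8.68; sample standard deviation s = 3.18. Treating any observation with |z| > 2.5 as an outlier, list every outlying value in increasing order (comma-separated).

0.2

Cutoffs at x̄ ± 2.5s: 8.68 ± 2.5·3.18 = [0.73, 16.63].
0.2: z = -2.67, |z| > 2.5 → outlier.
Every other value lies within [0.73, 16.63].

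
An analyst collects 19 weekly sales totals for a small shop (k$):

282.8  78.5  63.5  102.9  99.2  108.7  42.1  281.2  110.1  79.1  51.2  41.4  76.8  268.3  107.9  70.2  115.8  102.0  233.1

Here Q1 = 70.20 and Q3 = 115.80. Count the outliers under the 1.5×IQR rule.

4

IQR = 45.60; fences at 70.20 − 68.40 = 1.80 and 115.80 + 68.40 = 184.20.
Outside the cutoffs: 233.1, 268.3, 281.2, 282.8.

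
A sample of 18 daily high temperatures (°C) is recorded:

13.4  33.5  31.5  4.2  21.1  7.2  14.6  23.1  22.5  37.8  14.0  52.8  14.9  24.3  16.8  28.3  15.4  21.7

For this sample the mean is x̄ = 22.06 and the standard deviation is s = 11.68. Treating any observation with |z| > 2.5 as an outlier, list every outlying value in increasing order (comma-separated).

Cutoffs at x̄ ± 2.5s: 22.06 ± 2.5·11.68 = [-7.14, 51.26].
52.8: z = 2.63, |z| > 2.5 → outlier.
Every other value lies within [-7.14, 51.26].

52.8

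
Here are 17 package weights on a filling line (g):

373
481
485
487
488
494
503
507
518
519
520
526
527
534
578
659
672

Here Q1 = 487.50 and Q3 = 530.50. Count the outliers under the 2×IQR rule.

IQR = 43.00; fences at 487.50 − 86.00 = 401.50 and 530.50 + 86.00 = 616.50.
Outside the cutoffs: 373, 659, 672.

3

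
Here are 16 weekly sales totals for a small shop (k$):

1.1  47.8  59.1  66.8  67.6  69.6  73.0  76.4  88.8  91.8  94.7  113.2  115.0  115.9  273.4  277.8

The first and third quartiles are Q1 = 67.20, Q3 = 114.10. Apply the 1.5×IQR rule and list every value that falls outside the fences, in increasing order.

IQR = Q3 − Q1 = 114.10 − 67.20 = 46.90.
Lower fence = Q1 − 1.5·IQR = 67.20 − 70.35 = -3.15.
Upper fence = Q3 + 1.5·IQR = 114.10 + 70.35 = 184.45.
273.4 > 184.45 → outlier.
277.8 > 184.45 → outlier.
All remaining values lie within [-3.15, 184.45].

273.4, 277.8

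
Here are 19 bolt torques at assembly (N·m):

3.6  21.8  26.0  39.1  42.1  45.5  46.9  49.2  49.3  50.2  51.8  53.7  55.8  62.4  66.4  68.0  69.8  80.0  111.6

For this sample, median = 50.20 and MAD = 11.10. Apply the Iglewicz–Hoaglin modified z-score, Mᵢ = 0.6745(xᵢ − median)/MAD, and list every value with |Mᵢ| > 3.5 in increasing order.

111.6

|Mᵢ| > 3.5 ⇔ |xᵢ − 50.20| > 3.5·11.10/0.6745 = 57.60.
So outliers lie outside [-7.40, 107.80].
111.6: M = 3.73 → outlier.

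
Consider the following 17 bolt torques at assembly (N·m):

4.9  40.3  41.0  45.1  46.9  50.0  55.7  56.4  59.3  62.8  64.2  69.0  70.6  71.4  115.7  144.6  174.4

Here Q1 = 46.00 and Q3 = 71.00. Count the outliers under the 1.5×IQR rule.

4

IQR = 25.00; fences at 46.00 − 37.50 = 8.50 and 71.00 + 37.50 = 108.50.
Outside the cutoffs: 4.9, 115.7, 144.6, 174.4.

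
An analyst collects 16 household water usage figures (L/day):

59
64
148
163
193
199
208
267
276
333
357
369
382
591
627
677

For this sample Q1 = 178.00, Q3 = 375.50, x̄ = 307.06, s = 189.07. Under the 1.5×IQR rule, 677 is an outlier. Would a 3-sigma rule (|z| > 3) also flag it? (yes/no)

no

z = (677 − 307.06) / 189.07 = 1.96.
|z| = 1.96 ≤ 3.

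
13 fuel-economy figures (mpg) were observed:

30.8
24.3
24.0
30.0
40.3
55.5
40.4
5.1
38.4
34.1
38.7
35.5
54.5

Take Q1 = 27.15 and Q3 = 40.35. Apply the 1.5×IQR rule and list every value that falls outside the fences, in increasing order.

5.1

IQR = Q3 − Q1 = 40.35 − 27.15 = 13.20.
Lower fence = Q1 − 1.5·IQR = 27.15 − 19.80 = 7.35.
Upper fence = Q3 + 1.5·IQR = 40.35 + 19.80 = 60.15.
5.1 < 7.35 → outlier.
All remaining values lie within [7.35, 60.15].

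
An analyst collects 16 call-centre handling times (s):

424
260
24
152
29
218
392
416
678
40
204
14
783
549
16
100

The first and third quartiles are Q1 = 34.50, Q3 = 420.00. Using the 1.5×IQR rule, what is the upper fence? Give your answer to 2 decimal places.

998.25

IQR = Q3 − Q1 = 420.00 − 34.50 = 385.50.
Lower fence = Q1 − 1.5·IQR = 34.50 − 578.25 = -543.75.
Upper fence = Q3 + 1.5·IQR = 420.00 + 578.25 = 998.25.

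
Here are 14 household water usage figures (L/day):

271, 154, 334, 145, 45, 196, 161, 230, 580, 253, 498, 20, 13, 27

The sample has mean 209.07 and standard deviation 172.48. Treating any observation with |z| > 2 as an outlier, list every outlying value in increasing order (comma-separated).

Cutoffs at x̄ ± 2s: 209.07 ± 2·172.48 = [-135.89, 554.03].
580: z = 2.15, |z| > 2 → outlier.
Every other value lies within [-135.89, 554.03].

580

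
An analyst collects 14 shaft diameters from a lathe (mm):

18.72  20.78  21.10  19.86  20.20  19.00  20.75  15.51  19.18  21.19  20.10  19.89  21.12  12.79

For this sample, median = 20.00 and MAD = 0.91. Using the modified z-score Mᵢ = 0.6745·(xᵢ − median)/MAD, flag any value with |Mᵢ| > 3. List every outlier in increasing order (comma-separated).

12.79, 15.51

|Mᵢ| > 3 ⇔ |xᵢ − 20.00| > 3·0.91/0.6745 = 4.05.
So outliers lie outside [15.95, 24.05].
12.79: M = -5.34 → outlier.
15.51: M = -3.33 → outlier.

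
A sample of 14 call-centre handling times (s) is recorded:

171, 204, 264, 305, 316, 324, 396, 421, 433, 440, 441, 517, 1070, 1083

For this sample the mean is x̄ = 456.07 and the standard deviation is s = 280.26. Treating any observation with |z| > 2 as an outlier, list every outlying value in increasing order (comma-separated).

1070, 1083

Cutoffs at x̄ ± 2s: 456.07 ± 2·280.26 = [-104.45, 1016.59].
1070: z = 2.19, |z| > 2 → outlier.
1083: z = 2.24, |z| > 2 → outlier.
Every other value lies within [-104.45, 1016.59].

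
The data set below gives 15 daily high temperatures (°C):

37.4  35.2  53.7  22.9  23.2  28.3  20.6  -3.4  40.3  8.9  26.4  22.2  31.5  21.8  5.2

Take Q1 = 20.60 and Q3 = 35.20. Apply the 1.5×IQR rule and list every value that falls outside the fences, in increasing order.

-3.4

IQR = Q3 − Q1 = 35.20 − 20.60 = 14.60.
Lower fence = Q1 − 1.5·IQR = 20.60 − 21.90 = -1.30.
Upper fence = Q3 + 1.5·IQR = 35.20 + 21.90 = 57.10.
-3.4 < -1.30 → outlier.
All remaining values lie within [-1.30, 57.10].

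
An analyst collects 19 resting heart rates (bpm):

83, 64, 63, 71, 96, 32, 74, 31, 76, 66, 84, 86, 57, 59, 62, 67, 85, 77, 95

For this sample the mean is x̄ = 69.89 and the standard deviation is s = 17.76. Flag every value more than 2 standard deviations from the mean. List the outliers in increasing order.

31, 32

Cutoffs at x̄ ± 2s: 69.89 ± 2·17.76 = [34.37, 105.41].
31: z = -2.19, |z| > 2 → outlier.
32: z = -2.13, |z| > 2 → outlier.
Every other value lies within [34.37, 105.41].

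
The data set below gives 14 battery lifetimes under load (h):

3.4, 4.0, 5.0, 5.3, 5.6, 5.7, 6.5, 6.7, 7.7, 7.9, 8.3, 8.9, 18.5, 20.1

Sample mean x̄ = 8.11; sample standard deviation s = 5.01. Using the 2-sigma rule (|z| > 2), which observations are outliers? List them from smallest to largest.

18.5, 20.1

Cutoffs at x̄ ± 2s: 8.11 ± 2·5.01 = [-1.91, 18.13].
18.5: z = 2.07, |z| > 2 → outlier.
20.1: z = 2.39, |z| > 2 → outlier.
Every other value lies within [-1.91, 18.13].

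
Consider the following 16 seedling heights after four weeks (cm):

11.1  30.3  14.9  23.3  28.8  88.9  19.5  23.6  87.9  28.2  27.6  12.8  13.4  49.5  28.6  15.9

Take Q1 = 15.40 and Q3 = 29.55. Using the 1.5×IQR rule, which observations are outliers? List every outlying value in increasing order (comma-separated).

87.9, 88.9

IQR = Q3 − Q1 = 29.55 − 15.40 = 14.15.
Lower fence = Q1 − 1.5·IQR = 15.40 − 21.225 = -5.825.
Upper fence = Q3 + 1.5·IQR = 29.55 + 21.225 = 50.775.
87.9 > 50.775 → outlier.
88.9 > 50.775 → outlier.
All remaining values lie within [-5.825, 50.775].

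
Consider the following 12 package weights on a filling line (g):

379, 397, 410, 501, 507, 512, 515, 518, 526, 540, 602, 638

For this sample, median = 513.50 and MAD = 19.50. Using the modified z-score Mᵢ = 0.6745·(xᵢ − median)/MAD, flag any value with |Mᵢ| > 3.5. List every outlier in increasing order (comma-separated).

379, 397, 410, 638

|Mᵢ| > 3.5 ⇔ |xᵢ − 513.50| > 3.5·19.50/0.6745 = 101.19.
So outliers lie outside [412.31, 614.69].
379: M = -4.65 → outlier.
397: M = -4.03 → outlier.
410: M = -3.58 → outlier.
638: M = 4.31 → outlier.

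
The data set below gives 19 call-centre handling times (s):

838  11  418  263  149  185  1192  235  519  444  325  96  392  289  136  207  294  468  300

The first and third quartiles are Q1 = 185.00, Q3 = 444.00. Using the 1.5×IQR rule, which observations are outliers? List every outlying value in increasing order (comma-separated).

838, 1192

IQR = Q3 − Q1 = 444.00 − 185.00 = 259.00.
Lower fence = Q1 − 1.5·IQR = 185.00 − 388.50 = -203.50.
Upper fence = Q3 + 1.5·IQR = 444.00 + 388.50 = 832.50.
838 > 832.50 → outlier.
1192 > 832.50 → outlier.
All remaining values lie within [-203.50, 832.50].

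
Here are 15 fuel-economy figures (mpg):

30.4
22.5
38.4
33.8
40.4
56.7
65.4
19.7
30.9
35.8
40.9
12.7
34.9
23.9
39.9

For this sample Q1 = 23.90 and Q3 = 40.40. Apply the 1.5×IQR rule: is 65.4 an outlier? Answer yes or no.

yes

IQR = Q3 − Q1 = 40.40 − 23.90 = 16.50.
Lower fence = Q1 − 1.5·IQR = 23.90 − 24.75 = -0.85.
Upper fence = Q3 + 1.5·IQR = 40.40 + 24.75 = 65.15.
65.4 lies above the upper fence.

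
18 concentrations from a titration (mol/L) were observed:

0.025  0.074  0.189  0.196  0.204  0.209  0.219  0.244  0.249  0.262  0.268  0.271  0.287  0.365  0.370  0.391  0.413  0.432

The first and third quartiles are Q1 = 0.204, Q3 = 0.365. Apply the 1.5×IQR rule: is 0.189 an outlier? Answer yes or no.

IQR = Q3 − Q1 = 0.365 − 0.204 = 0.161.
Lower fence = Q1 − 1.5·IQR = 0.204 − 0.2415 = -0.0375.
Upper fence = Q3 + 1.5·IQR = 0.365 + 0.2415 = 0.6065.
0.189 lies within [-0.0375, 0.6065].

no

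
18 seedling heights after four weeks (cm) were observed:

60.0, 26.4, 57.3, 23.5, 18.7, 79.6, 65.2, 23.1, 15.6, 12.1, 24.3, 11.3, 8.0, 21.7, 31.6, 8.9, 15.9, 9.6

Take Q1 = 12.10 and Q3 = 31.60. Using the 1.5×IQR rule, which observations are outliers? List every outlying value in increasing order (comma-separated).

65.2, 79.6

IQR = Q3 − Q1 = 31.60 − 12.10 = 19.50.
Lower fence = Q1 − 1.5·IQR = 12.10 − 29.25 = -17.15.
Upper fence = Q3 + 1.5·IQR = 31.60 + 29.25 = 60.85.
65.2 > 60.85 → outlier.
79.6 > 60.85 → outlier.
All remaining values lie within [-17.15, 60.85].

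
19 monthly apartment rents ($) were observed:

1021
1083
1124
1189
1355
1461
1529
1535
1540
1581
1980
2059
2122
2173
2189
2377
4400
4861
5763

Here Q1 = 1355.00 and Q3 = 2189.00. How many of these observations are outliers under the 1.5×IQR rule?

IQR = 834.00; fences at 1355.00 − 1251.00 = 104.00 and 2189.00 + 1251.00 = 3440.00.
Outside the cutoffs: 4400, 4861, 5763.

3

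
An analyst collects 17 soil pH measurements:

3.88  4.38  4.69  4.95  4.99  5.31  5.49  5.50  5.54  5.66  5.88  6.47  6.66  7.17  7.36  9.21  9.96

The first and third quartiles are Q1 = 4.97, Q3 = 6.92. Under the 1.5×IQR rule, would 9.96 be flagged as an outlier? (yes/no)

IQR = Q3 − Q1 = 6.92 − 4.97 = 1.95.
Lower fence = Q1 − 1.5·IQR = 4.97 − 2.925 = 2.045.
Upper fence = Q3 + 1.5·IQR = 6.92 + 2.925 = 9.845.
9.96 lies above the upper fence.

yes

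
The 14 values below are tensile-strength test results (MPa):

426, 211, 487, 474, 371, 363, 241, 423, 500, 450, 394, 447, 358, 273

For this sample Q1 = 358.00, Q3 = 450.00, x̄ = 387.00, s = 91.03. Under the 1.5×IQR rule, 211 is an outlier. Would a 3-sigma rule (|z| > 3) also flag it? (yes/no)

z = (211 − 387.00) / 91.03 = -1.93.
|z| = 1.93 ≤ 3.

no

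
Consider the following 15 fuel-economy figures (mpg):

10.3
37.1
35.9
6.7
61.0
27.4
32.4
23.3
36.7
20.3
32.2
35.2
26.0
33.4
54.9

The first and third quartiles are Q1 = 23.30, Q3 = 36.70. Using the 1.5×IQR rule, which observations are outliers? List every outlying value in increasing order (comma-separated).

61.0

IQR = Q3 − Q1 = 36.70 − 23.30 = 13.40.
Lower fence = Q1 − 1.5·IQR = 23.30 − 20.10 = 3.20.
Upper fence = Q3 + 1.5·IQR = 36.70 + 20.10 = 56.80.
61.0 > 56.80 → outlier.
All remaining values lie within [3.20, 56.80].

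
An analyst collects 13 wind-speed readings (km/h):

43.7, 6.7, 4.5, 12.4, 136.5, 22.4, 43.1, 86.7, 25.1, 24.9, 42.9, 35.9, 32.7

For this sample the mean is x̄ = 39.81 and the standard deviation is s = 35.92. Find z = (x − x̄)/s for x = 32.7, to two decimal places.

-0.20

z = (32.7 − 39.81) / 35.92 = -0.20.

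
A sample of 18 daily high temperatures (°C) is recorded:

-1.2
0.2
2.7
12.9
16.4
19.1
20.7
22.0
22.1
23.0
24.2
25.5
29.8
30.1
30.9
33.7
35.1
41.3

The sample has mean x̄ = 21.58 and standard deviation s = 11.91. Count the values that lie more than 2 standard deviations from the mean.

0

Cutoffs: x̄ ± 2s = [-2.24, 45.40].
Every value lies within the cutoffs.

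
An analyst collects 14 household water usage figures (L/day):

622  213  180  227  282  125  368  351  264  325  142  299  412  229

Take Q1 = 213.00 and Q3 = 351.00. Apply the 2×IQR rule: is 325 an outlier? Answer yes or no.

IQR = Q3 − Q1 = 351.00 − 213.00 = 138.00.
Lower fence = Q1 − 2·IQR = 213.00 − 276.00 = -63.00.
Upper fence = Q3 + 2·IQR = 351.00 + 276.00 = 627.00.
325 lies within [-63.00, 627.00].

no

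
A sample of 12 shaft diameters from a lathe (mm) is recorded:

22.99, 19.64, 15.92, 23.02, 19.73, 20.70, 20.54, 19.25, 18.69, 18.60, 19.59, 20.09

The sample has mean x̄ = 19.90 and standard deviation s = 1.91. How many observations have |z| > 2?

Cutoffs: x̄ ± 2s = [16.08, 23.72].
Outside the cutoffs: 15.92.

1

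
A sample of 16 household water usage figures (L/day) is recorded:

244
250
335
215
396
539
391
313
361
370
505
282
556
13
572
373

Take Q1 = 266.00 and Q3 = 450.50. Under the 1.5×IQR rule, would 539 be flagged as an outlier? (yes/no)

IQR = Q3 − Q1 = 450.50 − 266.00 = 184.50.
Lower fence = Q1 − 1.5·IQR = 266.00 − 276.75 = -10.75.
Upper fence = Q3 + 1.5·IQR = 450.50 + 276.75 = 727.25.
539 lies within [-10.75, 727.25].

no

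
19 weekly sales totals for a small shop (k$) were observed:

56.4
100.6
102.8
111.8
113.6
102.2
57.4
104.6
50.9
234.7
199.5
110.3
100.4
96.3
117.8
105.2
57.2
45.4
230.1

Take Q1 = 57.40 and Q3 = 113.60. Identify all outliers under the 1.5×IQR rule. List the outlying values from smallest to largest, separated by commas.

199.5, 230.1, 234.7

IQR = Q3 − Q1 = 113.60 − 57.40 = 56.20.
Lower fence = Q1 − 1.5·IQR = 57.40 − 84.30 = -26.90.
Upper fence = Q3 + 1.5·IQR = 113.60 + 84.30 = 197.90.
199.5 > 197.90 → outlier.
230.1 > 197.90 → outlier.
234.7 > 197.90 → outlier.
All remaining values lie within [-26.90, 197.90].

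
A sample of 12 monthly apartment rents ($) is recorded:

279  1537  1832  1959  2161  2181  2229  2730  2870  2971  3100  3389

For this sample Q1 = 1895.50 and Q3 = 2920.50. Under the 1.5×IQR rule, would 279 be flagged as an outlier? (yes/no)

yes

IQR = Q3 − Q1 = 2920.50 − 1895.50 = 1025.00.
Lower fence = Q1 − 1.5·IQR = 1895.50 − 1537.50 = 358.00.
Upper fence = Q3 + 1.5·IQR = 2920.50 + 1537.50 = 4458.00.
279 lies below the lower fence.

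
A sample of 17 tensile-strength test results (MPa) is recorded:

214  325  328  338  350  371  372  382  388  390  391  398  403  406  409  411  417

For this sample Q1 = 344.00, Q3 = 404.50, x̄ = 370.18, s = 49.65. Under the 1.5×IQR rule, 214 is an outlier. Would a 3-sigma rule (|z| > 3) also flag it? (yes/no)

yes

z = (214 − 370.18) / 49.65 = -3.15.
|z| = 3.15 > 3.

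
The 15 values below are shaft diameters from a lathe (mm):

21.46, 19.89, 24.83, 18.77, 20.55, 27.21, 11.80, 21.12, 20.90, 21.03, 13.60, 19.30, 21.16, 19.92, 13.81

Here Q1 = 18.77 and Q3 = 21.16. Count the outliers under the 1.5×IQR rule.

IQR = 2.39; fences at 18.77 − 3.585 = 15.185 and 21.16 + 3.585 = 24.745.
Outside the cutoffs: 11.80, 13.60, 13.81, 24.83, 27.21.

5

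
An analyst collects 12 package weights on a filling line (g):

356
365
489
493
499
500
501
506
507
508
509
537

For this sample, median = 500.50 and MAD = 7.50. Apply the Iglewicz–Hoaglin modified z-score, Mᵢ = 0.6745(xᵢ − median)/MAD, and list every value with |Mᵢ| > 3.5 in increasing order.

|Mᵢ| > 3.5 ⇔ |xᵢ − 500.50| > 3.5·7.50/0.6745 = 38.92.
So outliers lie outside [461.58, 539.42].
356: M = -13.00 → outlier.
365: M = -12.19 → outlier.

356, 365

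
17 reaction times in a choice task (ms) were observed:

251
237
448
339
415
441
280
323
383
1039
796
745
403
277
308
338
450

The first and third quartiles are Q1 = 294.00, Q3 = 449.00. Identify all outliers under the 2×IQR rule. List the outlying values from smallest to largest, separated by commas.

IQR = Q3 − Q1 = 449.00 − 294.00 = 155.00.
Lower fence = Q1 − 2·IQR = 294.00 − 310.00 = -16.00.
Upper fence = Q3 + 2·IQR = 449.00 + 310.00 = 759.00.
796 > 759.00 → outlier.
1039 > 759.00 → outlier.
All remaining values lie within [-16.00, 759.00].

796, 1039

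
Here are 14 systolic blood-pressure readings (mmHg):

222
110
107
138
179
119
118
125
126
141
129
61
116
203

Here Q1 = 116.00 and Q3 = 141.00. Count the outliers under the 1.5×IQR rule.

4

IQR = 25.00; fences at 116.00 − 37.50 = 78.50 and 141.00 + 37.50 = 178.50.
Outside the cutoffs: 61, 179, 203, 222.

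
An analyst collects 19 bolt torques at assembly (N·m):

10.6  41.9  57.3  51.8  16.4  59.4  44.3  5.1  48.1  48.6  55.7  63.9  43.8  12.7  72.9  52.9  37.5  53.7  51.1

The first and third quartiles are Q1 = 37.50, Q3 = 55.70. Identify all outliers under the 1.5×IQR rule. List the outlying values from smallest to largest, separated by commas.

IQR = Q3 − Q1 = 55.70 − 37.50 = 18.20.
Lower fence = Q1 − 1.5·IQR = 37.50 − 27.30 = 10.20.
Upper fence = Q3 + 1.5·IQR = 55.70 + 27.30 = 83.00.
5.1 < 10.20 → outlier.
All remaining values lie within [10.20, 83.00].

5.1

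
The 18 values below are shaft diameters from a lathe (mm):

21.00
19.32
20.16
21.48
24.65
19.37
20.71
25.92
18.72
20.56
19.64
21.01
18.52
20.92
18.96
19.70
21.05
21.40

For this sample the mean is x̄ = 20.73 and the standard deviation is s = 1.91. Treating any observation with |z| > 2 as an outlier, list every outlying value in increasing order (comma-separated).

24.65, 25.92

Cutoffs at x̄ ± 2s: 20.73 ± 2·1.91 = [16.91, 24.55].
24.65: z = 2.05, |z| > 2 → outlier.
25.92: z = 2.72, |z| > 2 → outlier.
Every other value lies within [16.91, 24.55].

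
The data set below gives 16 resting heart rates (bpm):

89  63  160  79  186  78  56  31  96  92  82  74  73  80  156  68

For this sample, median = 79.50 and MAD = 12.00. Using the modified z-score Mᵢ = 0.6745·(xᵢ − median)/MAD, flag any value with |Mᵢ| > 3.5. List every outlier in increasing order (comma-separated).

|Mᵢ| > 3.5 ⇔ |xᵢ − 79.50| > 3.5·12.00/0.6745 = 62.27.
So outliers lie outside [17.23, 141.77].
156: M = 4.30 → outlier.
160: M = 4.52 → outlier.
186: M = 5.99 → outlier.

156, 160, 186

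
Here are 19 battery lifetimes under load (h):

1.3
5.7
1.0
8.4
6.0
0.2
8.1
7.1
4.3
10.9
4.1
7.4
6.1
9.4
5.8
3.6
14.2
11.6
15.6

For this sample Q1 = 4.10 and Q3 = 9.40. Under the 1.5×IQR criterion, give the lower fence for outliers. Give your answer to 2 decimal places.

-3.85

IQR = Q3 − Q1 = 9.40 − 4.10 = 5.30.
Lower fence = Q1 − 1.5·IQR = 4.10 − 7.95 = -3.85.
Upper fence = Q3 + 1.5·IQR = 9.40 + 7.95 = 17.35.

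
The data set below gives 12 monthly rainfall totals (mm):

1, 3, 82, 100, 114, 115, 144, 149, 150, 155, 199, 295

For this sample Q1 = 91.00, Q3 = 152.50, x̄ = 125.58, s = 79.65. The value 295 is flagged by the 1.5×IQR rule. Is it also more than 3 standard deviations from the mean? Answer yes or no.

no

z = (295 − 125.58) / 79.65 = 2.13.
|z| = 2.13 ≤ 3.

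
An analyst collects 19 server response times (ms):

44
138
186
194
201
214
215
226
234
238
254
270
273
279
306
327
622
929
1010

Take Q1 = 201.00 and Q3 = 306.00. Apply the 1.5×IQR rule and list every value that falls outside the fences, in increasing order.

IQR = Q3 − Q1 = 306.00 − 201.00 = 105.00.
Lower fence = Q1 − 1.5·IQR = 201.00 − 157.50 = 43.50.
Upper fence = Q3 + 1.5·IQR = 306.00 + 157.50 = 463.50.
622 > 463.50 → outlier.
929 > 463.50 → outlier.
1010 > 463.50 → outlier.
All remaining values lie within [43.50, 463.50].

622, 929, 1010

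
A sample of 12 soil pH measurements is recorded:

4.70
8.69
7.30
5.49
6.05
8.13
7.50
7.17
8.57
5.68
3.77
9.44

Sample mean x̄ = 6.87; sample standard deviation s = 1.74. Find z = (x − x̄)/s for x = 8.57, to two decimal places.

0.98

z = (8.57 − 6.87) / 1.74 = 0.98.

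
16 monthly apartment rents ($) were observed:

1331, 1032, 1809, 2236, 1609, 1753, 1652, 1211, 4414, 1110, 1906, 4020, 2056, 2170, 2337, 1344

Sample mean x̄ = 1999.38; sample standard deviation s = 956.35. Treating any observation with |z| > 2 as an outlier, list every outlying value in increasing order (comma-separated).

Cutoffs at x̄ ± 2s: 1999.38 ± 2·956.35 = [86.68, 3912.08].
4020: z = 2.11, |z| > 2 → outlier.
4414: z = 2.52, |z| > 2 → outlier.
Every other value lies within [86.68, 3912.08].

4020, 4414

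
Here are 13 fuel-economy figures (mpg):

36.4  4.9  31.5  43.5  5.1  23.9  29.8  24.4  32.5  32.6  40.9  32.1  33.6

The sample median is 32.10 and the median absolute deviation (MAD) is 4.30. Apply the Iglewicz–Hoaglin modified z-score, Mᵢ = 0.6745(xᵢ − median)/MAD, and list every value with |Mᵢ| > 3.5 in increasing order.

4.9, 5.1

|Mᵢ| > 3.5 ⇔ |xᵢ − 32.10| > 3.5·4.30/0.6745 = 22.31.
So outliers lie outside [9.79, 54.41].
4.9: M = -4.27 → outlier.
5.1: M = -4.24 → outlier.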